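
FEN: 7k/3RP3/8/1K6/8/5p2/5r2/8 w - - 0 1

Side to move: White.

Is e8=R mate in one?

After e8=R: black king on h8; in check: yes, from the white rook on e8.
King squares — g7: attacked by Rd7; h7: attacked by Rd7; g8: attacked by Re8.
Black has no legal moves → checkmate.

yes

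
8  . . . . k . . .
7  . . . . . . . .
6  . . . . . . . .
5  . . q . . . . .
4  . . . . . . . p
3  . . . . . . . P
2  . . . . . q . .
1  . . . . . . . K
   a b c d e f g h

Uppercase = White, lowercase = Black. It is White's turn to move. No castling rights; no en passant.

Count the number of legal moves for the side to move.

White to move; king on h1.
In check: no.
Legal moves: none.
Count: 0.

0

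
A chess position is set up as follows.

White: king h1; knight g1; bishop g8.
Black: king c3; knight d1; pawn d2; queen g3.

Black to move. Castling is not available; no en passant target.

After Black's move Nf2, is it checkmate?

After Nf2: white king on h1; in check: yes, from the black knight on f2.
King squares — g1: own knight; g2: attacked by Qg3; h2: attacked by Qg3.
White has no legal moves → checkmate.

yes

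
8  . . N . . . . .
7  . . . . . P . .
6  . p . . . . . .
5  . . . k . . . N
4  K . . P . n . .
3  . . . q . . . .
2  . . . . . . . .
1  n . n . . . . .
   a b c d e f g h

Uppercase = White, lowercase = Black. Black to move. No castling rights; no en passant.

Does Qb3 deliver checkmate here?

After Qb3: white king on a4; in check: yes, from the black queen on b3.
King squares — a3: attacked by Qb3; b3: attacked by Na1; b4: attacked by Qb3; a5: attacked by Pb6; b5: attacked by Qb3.
White has no legal moves → checkmate.

yes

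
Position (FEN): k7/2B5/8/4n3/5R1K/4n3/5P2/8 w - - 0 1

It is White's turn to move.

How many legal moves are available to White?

White to move; king on h4.
In check: no.
Legal moves: Bd8, Bb8, Bd6, Bb6, Bxe5, Ba5, Kh5, Kg5, Kh3, Kg3, Rf8+, Rf7, Rf6, Rf5, Rg4, Re4, Rd4, Rc4, Rb4, Ra4+, Rf3, fxe3, f3.
Count: 23.

23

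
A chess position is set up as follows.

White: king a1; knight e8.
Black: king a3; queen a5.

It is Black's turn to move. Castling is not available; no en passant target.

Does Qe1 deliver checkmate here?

yes

After Qe1: white king on a1; in check: yes, from the black queen on e1.
King squares — b1: attacked by Qe1; a2: attacked by Ka3; b2: attacked by Ka3.
White has no legal moves → checkmate.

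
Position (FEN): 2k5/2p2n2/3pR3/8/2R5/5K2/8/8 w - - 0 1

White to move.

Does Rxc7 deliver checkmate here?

no

After Rxc7: black king on c8; in check: yes, from the white rook on c7.
Black has 3 legal replies: Kd8, Kb8, Kxc7.
In check but a legal move exists → not checkmate.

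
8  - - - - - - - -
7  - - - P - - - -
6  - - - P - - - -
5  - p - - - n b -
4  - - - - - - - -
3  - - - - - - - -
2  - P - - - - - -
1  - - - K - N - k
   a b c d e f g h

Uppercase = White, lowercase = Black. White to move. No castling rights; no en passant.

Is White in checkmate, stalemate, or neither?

neither

White to move; white king on d1.
In check: no.
Legal moves for White: Ng3+, Ne3, Nh2, Nd2, Ke2, Kc2, Ke1, d8=Q, d8=R, d8=B, d8=N, b3, b4.
White has 13 legal moves and is not in check → neither.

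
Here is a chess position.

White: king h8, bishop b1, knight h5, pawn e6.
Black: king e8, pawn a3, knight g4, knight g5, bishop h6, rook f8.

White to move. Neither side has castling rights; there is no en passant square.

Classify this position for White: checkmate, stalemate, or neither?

White to move; white king on h8.
In check: yes, from the black rook on f8.
King squares — g7: attacked by Bh6; h7: attacked by Ng5; g8: attacked by Rf8.
Legal moves for White: none.
In check with no legal moves → checkmate.

checkmate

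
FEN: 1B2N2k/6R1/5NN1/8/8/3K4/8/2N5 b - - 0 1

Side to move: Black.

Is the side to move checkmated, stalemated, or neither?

Black to move; black king on h8.
In check: yes, from the white knight on g6.
King squares — g7: attacked by Ne8; h7: attacked by Nf6; g8: attacked by Nf6.
Legal moves for Black: none.
In check with no legal moves → checkmate.

checkmate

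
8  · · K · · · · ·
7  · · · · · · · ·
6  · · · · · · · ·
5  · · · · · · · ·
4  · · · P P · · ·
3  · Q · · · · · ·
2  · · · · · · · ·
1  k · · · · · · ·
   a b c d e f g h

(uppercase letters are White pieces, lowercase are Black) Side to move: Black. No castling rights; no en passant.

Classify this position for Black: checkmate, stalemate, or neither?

stalemate

Black to move; black king on a1.
In check: no.
King squares — b1: attacked by Qb3; a2: attacked by Qb3; b2: attacked by Qb3.
Legal moves for Black: none.
Not in check and no legal moves → stalemate.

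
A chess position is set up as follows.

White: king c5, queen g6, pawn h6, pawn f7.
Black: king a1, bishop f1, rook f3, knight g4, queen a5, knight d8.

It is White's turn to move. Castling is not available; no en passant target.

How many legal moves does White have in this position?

2

White to move; king on c5.
In check: yes, from the black queen on a5.
Legal moves: Kd6, Kd4.
Count: 2.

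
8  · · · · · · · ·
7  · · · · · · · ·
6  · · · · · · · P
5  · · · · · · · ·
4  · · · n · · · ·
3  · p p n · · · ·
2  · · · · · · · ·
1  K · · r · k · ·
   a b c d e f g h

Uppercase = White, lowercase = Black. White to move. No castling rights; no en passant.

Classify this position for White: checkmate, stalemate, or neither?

checkmate

White to move; white king on a1.
In check: yes, from the black rook on d1.
King squares — b1: attacked by Rd1; a2: attacked by Pb3; b2: attacked by Pc3.
Legal moves for White: none.
In check with no legal moves → checkmate.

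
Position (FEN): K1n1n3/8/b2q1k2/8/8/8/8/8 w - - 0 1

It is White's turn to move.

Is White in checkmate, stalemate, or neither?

stalemate

White to move; white king on a8.
In check: no.
King squares — a7: attacked by Nc8; b7: attacked by Ba6; b8: attacked by Qd6.
Legal moves for White: none.
Not in check and no legal moves → stalemate.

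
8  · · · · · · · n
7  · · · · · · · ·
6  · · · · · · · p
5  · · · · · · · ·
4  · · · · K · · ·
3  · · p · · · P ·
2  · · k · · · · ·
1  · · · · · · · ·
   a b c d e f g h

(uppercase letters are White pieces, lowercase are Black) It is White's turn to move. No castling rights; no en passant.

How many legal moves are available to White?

White to move; king on e4.
In check: no.
Legal moves: Kf5, Ke5, Kd5, Kf4, Kd4, Kf3, Ke3, g4.
Count: 8.

8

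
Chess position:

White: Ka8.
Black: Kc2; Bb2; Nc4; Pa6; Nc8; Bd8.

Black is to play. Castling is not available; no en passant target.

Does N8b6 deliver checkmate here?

no

After N8b6: white king on a8; in check: yes, from the black knight on b6.
White has 3 legal replies: Kb8, Kb7, Ka7.
In check but a legal move exists → not checkmate.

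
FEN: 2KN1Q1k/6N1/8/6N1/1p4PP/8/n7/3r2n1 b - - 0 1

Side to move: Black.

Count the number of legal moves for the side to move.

Black to move; king on h8.
In check: yes, from the white queen on f8.
Legal moves: none.
Count: 0.

0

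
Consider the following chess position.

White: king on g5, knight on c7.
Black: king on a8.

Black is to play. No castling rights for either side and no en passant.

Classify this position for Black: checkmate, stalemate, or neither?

neither

Black to move; black king on a8.
In check: yes, from the white knight on c7.
Legal moves for Black: Kb8, Kb7, Ka7.
Black is in check but has 3 legal moves → neither.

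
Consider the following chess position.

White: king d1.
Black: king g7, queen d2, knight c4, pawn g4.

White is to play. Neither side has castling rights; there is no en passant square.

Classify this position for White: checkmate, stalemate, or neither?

White to move; white king on d1.
In check: yes, from the black queen on d2.
King squares — c1: attacked by Qd2; e1: attacked by Qd2; c2: attacked by Qd2; d2: attacked by Nc4; e2: attacked by Qd2.
Legal moves for White: none.
In check with no legal moves → checkmate.

checkmate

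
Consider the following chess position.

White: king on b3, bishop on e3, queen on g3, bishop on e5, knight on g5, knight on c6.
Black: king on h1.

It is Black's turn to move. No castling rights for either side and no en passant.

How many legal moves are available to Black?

0

Black to move; king on h1.
In check: no.
Legal moves: none.
Count: 0.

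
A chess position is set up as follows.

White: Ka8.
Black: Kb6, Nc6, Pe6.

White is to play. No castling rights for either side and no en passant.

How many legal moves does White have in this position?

White to move; king on a8.
In check: no.
Legal moves: none.
Count: 0.

0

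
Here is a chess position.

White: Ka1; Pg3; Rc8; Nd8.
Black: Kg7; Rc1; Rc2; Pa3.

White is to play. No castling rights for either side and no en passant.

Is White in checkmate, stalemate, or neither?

checkmate

White to move; white king on a1.
In check: yes, from the black rook on c1.
King squares — b1: attacked by Rc1; a2: attacked by Rc2; b2: attacked by Rc2.
Legal moves for White: none.
In check with no legal moves → checkmate.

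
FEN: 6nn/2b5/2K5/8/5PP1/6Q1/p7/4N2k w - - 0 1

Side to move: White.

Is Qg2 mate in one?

After Qg2: black king on h1; in check: yes, from the white queen on g2.
King squares — g1: attacked by Qg2; g2: attacked by Ne1; h2: attacked by Qg2.
Black has no legal moves → checkmate.

yes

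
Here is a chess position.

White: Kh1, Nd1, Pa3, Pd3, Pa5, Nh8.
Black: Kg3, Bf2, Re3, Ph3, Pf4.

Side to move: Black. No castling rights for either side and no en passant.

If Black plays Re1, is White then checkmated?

yes

After Re1: white king on h1; in check: yes, from the black rook on e1.
King squares — g1: attacked by Re1; g2: attacked by Kg3; h2: attacked by Kg3.
White has no legal moves → checkmate.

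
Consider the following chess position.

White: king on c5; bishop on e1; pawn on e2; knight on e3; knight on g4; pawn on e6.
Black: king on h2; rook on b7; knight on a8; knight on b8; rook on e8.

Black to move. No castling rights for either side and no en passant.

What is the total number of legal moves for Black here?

3

Black to move; king on h2.
In check: yes, from the white knight on g4.
Legal moves: Kh3, Kh1, Kg1.
Count: 3.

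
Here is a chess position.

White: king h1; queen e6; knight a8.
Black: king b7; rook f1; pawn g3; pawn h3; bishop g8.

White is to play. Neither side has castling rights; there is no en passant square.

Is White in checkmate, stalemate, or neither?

White to move; white king on h1.
In check: yes, from the black rook on f1.
King squares — g1: attacked by Rf1; g2: attacked by Ph3; h2: attacked by Pg3.
Legal moves for White: none.
In check with no legal moves → checkmate.

checkmate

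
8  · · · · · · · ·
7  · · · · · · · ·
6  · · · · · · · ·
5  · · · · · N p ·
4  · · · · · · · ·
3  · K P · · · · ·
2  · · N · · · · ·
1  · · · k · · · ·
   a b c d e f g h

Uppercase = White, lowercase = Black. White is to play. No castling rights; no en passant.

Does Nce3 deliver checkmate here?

no

After Nce3: black king on d1; in check: yes, from the white knight on e3.
Black has 4 legal replies: Ke2, Kd2, Ke1, Kc1.
In check but a legal move exists → not checkmate.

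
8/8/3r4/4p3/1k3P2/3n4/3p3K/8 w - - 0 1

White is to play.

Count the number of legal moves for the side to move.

White to move; king on h2.
In check: no.
Legal moves: Kh3, Kg3, Kg2, Kh1, Kg1, fxe5, f5.
Count: 7.

7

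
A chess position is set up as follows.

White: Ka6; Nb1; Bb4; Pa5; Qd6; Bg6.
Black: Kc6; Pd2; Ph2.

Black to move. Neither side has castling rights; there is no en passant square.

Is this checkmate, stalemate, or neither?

Black to move; black king on c6.
In check: yes, from the white queen on d6.
King squares — b5: attacked by Ka6; c5: attacked by Bb4; d5: attacked by Qd6; b6: attacked by Pa5; d6: attacked by Bb4; b7: attacked by Ka6; c7: attacked by Qd6; d7: attacked by Qd6.
Legal moves for Black: none.
In check with no legal moves → checkmate.

checkmate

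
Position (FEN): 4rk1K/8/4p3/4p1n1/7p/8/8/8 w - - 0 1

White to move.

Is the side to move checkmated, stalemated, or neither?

stalemate

White to move; white king on h8.
In check: no.
King squares — g7: attacked by Kf8; h7: attacked by Ng5; g8: attacked by Kf8.
Legal moves for White: none.
Not in check and no legal moves → stalemate.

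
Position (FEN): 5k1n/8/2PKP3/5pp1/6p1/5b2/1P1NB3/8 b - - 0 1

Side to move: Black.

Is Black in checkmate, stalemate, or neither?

neither

Black to move; black king on f8.
In check: no.
Legal moves for Black: Nf7+, Ng6, Kg8, Ke8, Kg7, Bxc6, Bd5, Be4, Bg2, Bxe2, Bh1, f4, g3.
Black has 13 legal moves and is not in check → neither.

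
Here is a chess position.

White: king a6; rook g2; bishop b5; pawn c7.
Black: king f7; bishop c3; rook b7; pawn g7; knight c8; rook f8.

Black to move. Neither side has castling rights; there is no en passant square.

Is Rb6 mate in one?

After Rb6: white king on a6; in check: yes, from the black rook on b6.
King squares — a5: attacked by Bc3; b5: own bishop; b6: attacked by Nc8; a7: attacked by Nc8; b7: attacked by Rb6.
White has no legal moves → checkmate.

yes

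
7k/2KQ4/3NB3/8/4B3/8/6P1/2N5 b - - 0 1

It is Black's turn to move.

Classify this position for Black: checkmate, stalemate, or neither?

stalemate

Black to move; black king on h8.
In check: no.
King squares — g7: attacked by Qd7; h7: attacked by Be4; g8: attacked by Be6.
Legal moves for Black: none.
Not in check and no legal moves → stalemate.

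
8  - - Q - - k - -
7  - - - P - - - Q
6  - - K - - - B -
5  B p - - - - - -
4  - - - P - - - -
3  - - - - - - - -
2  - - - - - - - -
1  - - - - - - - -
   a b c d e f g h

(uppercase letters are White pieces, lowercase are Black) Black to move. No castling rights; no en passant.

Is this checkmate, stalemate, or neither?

Black to move; black king on f8.
In check: yes, from the white queen on c8.
King squares — e7: attacked by Qh7; f7: attacked by Bg6; g7: attacked by Qh7; e8: attacked by Bg6; g8: attacked by Qh7.
Legal moves for Black: none.
In check with no legal moves → checkmate.

checkmate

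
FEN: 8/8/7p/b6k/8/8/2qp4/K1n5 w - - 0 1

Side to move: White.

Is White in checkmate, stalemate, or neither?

stalemate

White to move; white king on a1.
In check: no.
King squares — b1: attacked by Qc2; a2: attacked by Nc1; b2: attacked by Qc2.
Legal moves for White: none.
Not in check and no legal moves → stalemate.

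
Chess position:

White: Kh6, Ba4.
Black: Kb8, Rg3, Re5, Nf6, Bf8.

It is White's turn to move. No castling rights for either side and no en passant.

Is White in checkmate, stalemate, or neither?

White to move; white king on h6.
In check: yes, from the black bishop on f8.
King squares — g5: attacked by Rg3; h5: attacked by Re5; g6: attacked by Rg3; g7: attacked by Rg3; h7: attacked by Nf6.
Legal moves for White: none.
In check with no legal moves → checkmate.

checkmate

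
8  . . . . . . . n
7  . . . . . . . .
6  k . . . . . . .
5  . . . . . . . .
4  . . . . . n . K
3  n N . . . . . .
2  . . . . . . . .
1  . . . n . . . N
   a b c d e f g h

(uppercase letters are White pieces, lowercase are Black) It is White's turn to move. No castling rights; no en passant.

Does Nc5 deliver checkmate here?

no

After Nc5: black king on a6; in check: yes, from the white knight on c5.
Black has 4 legal replies: Ka7, Kb6, Kb5, Ka5.
In check but a legal move exists → not checkmate.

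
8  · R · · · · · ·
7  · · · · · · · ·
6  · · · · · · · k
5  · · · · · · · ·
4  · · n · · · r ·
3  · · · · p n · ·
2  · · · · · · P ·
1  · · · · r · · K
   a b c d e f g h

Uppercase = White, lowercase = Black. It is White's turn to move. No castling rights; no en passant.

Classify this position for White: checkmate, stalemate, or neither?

White to move; white king on h1.
In check: yes, from the black rook on e1.
King squares — g1: attacked by Re1; g2: own pawn; h2: attacked by Nf3.
Legal moves for White: none.
In check with no legal moves → checkmate.

checkmate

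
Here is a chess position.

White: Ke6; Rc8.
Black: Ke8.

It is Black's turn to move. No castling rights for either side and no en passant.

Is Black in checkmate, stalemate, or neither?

checkmate

Black to move; black king on e8.
In check: yes, from the white rook on c8.
King squares — d7: attacked by Ke6; e7: attacked by Ke6; f7: attacked by Ke6; d8: attacked by Rc8; f8: attacked by Rc8.
Legal moves for Black: none.
In check with no legal moves → checkmate.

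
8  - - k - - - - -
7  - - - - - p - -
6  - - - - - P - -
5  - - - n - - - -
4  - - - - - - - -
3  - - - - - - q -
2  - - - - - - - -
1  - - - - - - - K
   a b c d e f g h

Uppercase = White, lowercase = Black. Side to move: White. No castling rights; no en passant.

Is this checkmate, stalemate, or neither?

White to move; white king on h1.
In check: no.
King squares — g1: attacked by Qg3; g2: attacked by Qg3; h2: attacked by Qg3.
Legal moves for White: none.
Not in check and no legal moves → stalemate.

stalemate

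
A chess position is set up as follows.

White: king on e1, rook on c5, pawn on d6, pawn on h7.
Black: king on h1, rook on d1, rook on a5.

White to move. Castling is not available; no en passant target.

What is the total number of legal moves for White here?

White to move; king on e1.
In check: yes, from the black rook on d1.
Legal moves: Kf2, Ke2, Kxd1.
Count: 3.

3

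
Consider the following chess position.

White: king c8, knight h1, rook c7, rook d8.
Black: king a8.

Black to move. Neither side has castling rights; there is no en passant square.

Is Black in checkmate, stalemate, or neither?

Black to move; black king on a8.
In check: no.
King squares — a7: attacked by Rc7; b7: attacked by Rc7; b8: attacked by Kc8.
Legal moves for Black: none.
Not in check and no legal moves → stalemate.

stalemate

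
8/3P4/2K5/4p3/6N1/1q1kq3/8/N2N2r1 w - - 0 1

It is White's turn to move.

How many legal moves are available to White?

18

White to move; king on c6.
In check: no.
Legal moves: Kc7, Kd6, Nh6, Nf6, Nxe5+, Ngxe3, Nh2, Ngf2+, Ndxe3, Nc3, Ndf2+, Nb2+, Nxb3, Nc2, d8=Q+, d8=R+, d8=B, d8=N.
Count: 18.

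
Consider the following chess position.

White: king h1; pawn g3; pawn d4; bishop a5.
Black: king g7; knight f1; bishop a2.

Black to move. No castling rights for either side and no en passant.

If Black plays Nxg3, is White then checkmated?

no

After Nxg3: white king on h1; in check: yes, from the black knight on g3.
White has 3 legal replies: Kh2, Kg2, Kg1.
In check but a legal move exists → not checkmate.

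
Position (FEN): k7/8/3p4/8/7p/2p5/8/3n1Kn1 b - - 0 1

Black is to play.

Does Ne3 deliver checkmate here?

After Ne3: white king on f1; in check: yes, from the black knight on e3.
White has 3 legal replies: Kf2, Kxg1, Ke1.
In check but a legal move exists → not checkmate.

no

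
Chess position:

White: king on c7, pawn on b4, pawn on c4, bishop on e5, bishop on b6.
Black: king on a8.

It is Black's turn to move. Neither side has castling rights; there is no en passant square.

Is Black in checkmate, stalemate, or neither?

stalemate

Black to move; black king on a8.
In check: no.
King squares — a7: attacked by Bb6; b7: attacked by Kc7; b8: attacked by Kc7.
Legal moves for Black: none.
Not in check and no legal moves → stalemate.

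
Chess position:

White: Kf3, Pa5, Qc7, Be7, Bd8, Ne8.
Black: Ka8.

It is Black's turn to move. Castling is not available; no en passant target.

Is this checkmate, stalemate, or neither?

Black to move; black king on a8.
In check: no.
King squares — a7: attacked by Qc7; b7: attacked by Qc7; b8: attacked by Qc7.
Legal moves for Black: none.
Not in check and no legal moves → stalemate.

stalemate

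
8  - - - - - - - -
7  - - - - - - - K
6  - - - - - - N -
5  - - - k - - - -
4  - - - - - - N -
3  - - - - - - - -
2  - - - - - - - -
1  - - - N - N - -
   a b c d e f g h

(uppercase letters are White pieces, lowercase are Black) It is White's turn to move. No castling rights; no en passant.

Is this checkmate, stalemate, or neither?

neither

White to move; white king on h7.
In check: no.
Legal moves for White include: Kh8, Kg8, Kg7, Kh6, Nh8, Nf8, Ne7+, N6e5, Nh4, Nf4+, Nh6, Nf6+, N4e5, Nge3+, Ngh2, Ngf2, Ng3, Nfe3+, ... (list truncated; more exist).
White has legal moves and is not in check → neither.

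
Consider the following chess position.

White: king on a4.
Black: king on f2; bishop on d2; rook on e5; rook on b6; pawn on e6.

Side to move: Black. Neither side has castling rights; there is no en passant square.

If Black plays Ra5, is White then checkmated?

After Ra5: white king on a4; in check: yes, from the black rook on a5.
King squares — a3: attacked by Ra5; b3: attacked by Rb6; b4: attacked by Bd2; a5: attacked by Bd2; b5: attacked by Ra5.
White has no legal moves → checkmate.

yes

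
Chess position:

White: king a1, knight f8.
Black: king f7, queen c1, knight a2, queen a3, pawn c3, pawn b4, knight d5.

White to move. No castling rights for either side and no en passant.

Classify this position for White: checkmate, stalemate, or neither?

checkmate

White to move; white king on a1.
In check: yes, from the black queen on c1.
King squares — b1: attacked by Qc1; a2: attacked by Qa3; b2: attacked by Qc1.
Legal moves for White: none.
In check with no legal moves → checkmate.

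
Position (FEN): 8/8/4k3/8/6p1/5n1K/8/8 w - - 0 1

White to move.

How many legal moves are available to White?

3

White to move; king on h3.
In check: yes, from the black pawn on g4.
Legal moves: Kxg4, Kg3, Kg2.
Count: 3.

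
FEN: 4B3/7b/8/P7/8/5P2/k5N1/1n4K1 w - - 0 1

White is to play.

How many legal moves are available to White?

17

White to move; king on g1.
In check: no.
Legal moves: Bf7+, Bd7, Bg6, Bc6, Bh5, Bb5, Ba4, Nh4, Nf4, Ne3, Ne1, Kh2, Kf2, Kh1, Kf1, a6, f4.
Count: 17.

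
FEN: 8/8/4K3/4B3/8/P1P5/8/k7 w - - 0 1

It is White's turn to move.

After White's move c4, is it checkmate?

no

After c4: black king on a1; in check: yes, from the white bishop on e5.
Black has 2 legal replies: Ka2, Kb1.
In check but a legal move exists → not checkmate.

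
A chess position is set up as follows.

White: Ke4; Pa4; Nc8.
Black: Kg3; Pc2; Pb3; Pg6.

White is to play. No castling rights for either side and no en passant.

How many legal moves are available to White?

10

White to move; king on e4.
In check: no.
Legal moves: Ne7, Na7, Nd6, Nb6, Ke5, Kd5, Kd4, Ke3, Kd3, a5.
Count: 10.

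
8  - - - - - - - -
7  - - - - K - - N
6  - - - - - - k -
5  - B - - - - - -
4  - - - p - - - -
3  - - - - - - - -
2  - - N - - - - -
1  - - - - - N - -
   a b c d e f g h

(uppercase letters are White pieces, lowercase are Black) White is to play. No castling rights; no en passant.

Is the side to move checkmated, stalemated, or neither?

White to move; white king on e7.
In check: no.
Legal moves for White include: Nf8+, Nf6, Ng5, Kf8, Ke8, Kd8, Kd7, Ke6, Kd6, Be8+, Bd7, Bc6, Ba6, Bc4, Ba4, Bd3+, Be2, Nxd4, ... (list truncated; more exist).
White has legal moves and is not in check → neither.

neither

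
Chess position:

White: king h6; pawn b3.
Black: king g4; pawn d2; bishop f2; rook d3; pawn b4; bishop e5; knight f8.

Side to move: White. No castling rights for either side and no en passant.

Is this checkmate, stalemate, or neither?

White to move; white king on h6.
In check: no.
King squares — g5: attacked by Kg4; h5: attacked by Kg4; g6: attacked by Nf8; g7: attacked by Be5; h7: attacked by Nf8.
Legal moves for White: none.
Not in check and no legal moves → stalemate.

stalemate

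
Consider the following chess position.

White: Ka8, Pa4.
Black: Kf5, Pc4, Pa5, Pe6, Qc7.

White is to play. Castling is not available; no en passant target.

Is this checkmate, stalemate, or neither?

White to move; white king on a8.
In check: no.
King squares — a7: attacked by Qc7; b7: attacked by Qc7; b8: attacked by Qc7.
Legal moves for White: none.
Not in check and no legal moves → stalemate.

stalemate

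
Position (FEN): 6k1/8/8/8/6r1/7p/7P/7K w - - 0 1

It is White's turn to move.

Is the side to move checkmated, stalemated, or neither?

White to move; white king on h1.
In check: no.
King squares — g1: attacked by Rg4; g2: attacked by Ph3; h2: own pawn.
Legal moves for White: none.
Not in check and no legal moves → stalemate.

stalemate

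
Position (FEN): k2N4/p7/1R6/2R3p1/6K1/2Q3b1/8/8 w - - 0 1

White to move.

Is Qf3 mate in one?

After Qf3: black king on a8; in check: yes, from the white queen on f3.
King squares — a7: own pawn; b7: attacked by Qf3; b8: attacked by Rb6.
Black has no legal moves → checkmate.

yes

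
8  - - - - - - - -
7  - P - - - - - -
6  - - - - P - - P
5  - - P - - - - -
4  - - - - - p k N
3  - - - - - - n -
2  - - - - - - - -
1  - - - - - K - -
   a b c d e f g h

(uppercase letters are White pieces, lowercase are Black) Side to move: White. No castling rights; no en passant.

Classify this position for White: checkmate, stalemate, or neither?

White to move; white king on f1.
In check: yes, from the black knight on g3.
Legal moves for White: Kg2, Kf2, Kg1, Ke1.
White is in check but has 4 legal moves → neither.

neither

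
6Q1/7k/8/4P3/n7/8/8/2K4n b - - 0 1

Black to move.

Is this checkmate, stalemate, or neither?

neither

Black to move; black king on h7.
In check: yes, from the white queen on g8.
Legal moves for Black: Kxg8, Kh6.
Black is in check but has 2 legal moves → neither.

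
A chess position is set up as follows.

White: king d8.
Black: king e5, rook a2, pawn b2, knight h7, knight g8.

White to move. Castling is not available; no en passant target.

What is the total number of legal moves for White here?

4

White to move; king on d8.
In check: no.
Legal moves: Ke8, Kc8, Kd7, Kc7.
Count: 4.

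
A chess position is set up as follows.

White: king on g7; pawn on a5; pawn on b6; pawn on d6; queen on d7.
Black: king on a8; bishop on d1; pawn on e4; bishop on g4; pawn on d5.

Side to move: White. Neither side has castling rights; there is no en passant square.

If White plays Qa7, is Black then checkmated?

After Qa7: black king on a8; in check: yes, from the white queen on a7.
King squares — a7: attacked by Pb6; b7: attacked by Qa7; b8: attacked by Qa7.
Black has no legal moves → checkmate.

yes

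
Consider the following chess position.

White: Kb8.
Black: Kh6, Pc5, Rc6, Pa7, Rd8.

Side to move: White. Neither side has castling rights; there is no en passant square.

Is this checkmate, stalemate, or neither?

White to move; white king on b8.
In check: yes, from the black rook on d8.
King squares — a7: available; b7: available; c7: attacked by Rc6; a8: attacked by Rd8; c8: attacked by Rc6.
Legal moves for White: Kb7, Kxa7.
White is in check but has 2 legal moves → neither.

neither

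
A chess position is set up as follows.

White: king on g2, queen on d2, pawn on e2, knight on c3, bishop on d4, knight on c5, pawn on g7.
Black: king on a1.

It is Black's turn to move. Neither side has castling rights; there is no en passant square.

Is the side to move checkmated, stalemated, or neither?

stalemate

Black to move; black king on a1.
In check: no.
King squares — b1: attacked by Nc3; a2: attacked by Qd2; b2: attacked by Qd2.
Legal moves for Black: none.
Not in check and no legal moves → stalemate.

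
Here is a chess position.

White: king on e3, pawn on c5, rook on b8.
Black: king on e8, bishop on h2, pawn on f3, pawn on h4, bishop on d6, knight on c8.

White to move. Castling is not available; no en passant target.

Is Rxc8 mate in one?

After Rxc8: black king on e8; in check: yes, from the white rook on c8.
Black has 3 legal replies: Kf7, Ke7, Kd7.
In check but a legal move exists → not checkmate.

no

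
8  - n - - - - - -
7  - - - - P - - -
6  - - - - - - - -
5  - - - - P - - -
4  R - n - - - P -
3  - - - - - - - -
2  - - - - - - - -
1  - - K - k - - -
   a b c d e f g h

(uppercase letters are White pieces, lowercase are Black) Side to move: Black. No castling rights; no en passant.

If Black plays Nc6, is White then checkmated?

no

After Nc6: white king on c1; in check: no.
White is not in check, so this cannot be checkmate.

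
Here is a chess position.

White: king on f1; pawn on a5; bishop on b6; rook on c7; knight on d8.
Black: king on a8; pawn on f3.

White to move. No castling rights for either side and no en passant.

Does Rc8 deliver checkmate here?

yes

After Rc8: black king on a8; in check: yes, from the white rook on c8.
King squares — a7: attacked by Bb6; b7: attacked by Nd8; b8: attacked by Rc8.
Black has no legal moves → checkmate.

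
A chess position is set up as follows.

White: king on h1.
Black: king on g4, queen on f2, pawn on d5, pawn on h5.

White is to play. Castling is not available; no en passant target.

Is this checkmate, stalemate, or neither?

White to move; white king on h1.
In check: no.
King squares — g1: attacked by Qf2; g2: attacked by Qf2; h2: attacked by Qf2.
Legal moves for White: none.
Not in check and no legal moves → stalemate.

stalemate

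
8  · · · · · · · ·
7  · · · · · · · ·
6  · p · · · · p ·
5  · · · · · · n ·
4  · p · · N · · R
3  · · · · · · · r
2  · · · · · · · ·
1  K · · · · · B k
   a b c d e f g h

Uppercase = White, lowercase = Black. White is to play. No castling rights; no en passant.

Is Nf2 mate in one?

After Nf2: black king on h1; in check: yes, from the white knight on f2.
Black has 2 legal replies: Kg2, Kxg1.
In check but a legal move exists → not checkmate.

no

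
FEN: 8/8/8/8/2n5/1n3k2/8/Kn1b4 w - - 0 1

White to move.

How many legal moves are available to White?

2

White to move; king on a1.
In check: yes, from the black knight on b3.
Legal moves: Ka2, Kxb1.
Count: 2.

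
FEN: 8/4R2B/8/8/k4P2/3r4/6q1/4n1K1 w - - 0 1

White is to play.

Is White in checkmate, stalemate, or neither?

White to move; white king on g1.
In check: yes, from the black queen on g2.
King squares — f1: attacked by Qg2; h1: attacked by Qg2; f2: attacked by Qg2; g2: attacked by Ne1; h2: attacked by Qg2.
Legal moves for White: none.
In check with no legal moves → checkmate.

checkmate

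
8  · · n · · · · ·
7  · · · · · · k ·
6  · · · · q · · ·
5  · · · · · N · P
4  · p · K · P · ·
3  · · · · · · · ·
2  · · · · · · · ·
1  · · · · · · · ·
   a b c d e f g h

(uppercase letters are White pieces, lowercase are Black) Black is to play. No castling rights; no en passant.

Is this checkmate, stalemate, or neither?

neither

Black to move; black king on g7.
In check: yes, from the white knight on f5.
Legal moves for Black: Kh8, Kg8, Kf8, Kh7, Kf7, Kf6, Qxf5.
Black is in check but has 7 legal moves → neither.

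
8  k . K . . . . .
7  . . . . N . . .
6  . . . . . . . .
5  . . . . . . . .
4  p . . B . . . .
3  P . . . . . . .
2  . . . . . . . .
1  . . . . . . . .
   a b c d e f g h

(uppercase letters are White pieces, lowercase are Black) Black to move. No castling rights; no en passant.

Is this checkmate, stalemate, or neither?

Black to move; black king on a8.
In check: no.
King squares — a7: attacked by Bd4; b7: attacked by Kc8; b8: attacked by Kc8.
Legal moves for Black: none.
Not in check and no legal moves → stalemate.

stalemate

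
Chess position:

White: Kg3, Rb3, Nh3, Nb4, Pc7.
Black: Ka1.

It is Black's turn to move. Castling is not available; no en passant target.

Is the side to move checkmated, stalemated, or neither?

stalemate

Black to move; black king on a1.
In check: no.
King squares — b1: attacked by Rb3; a2: attacked by Nb4; b2: attacked by Rb3.
Legal moves for Black: none.
Not in check and no legal moves → stalemate.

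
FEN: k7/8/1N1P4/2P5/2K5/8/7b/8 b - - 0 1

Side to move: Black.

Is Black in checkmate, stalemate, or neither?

neither

Black to move; black king on a8.
In check: yes, from the white knight on b6.
King squares — a7: available; b7: available; b8: available.
Legal moves for Black: Kb8, Kb7, Ka7.
Black is in check but has 3 legal moves → neither.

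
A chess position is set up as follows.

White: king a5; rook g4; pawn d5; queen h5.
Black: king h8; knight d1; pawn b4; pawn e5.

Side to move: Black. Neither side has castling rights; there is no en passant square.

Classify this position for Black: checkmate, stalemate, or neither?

Black to move; black king on h8.
In check: yes, from the white queen on h5.
King squares — g7: attacked by Rg4; h7: attacked by Qh5; g8: attacked by Rg4.
Legal moves for Black: none.
In check with no legal moves → checkmate.

checkmate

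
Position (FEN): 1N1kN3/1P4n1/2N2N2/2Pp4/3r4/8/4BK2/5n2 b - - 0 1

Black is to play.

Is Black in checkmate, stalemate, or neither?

Black to move; black king on d8.
In check: yes, from the white knight on c6.
King squares — c7: attacked by Ne8; d7: attacked by Nf6; e7: attacked by Nc6; c8: attacked by Pb7; e8: attacked by Nf6.
Legal moves for Black: none.
In check with no legal moves → checkmate.

checkmate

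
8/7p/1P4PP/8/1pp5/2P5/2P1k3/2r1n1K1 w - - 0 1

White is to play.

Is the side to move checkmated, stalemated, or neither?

White to move; white king on g1.
In check: no.
Legal moves for White: Kh2, Kh1, gxh7, cxb4, g7, b7.
White has 6 legal moves and is not in check → neither.

neither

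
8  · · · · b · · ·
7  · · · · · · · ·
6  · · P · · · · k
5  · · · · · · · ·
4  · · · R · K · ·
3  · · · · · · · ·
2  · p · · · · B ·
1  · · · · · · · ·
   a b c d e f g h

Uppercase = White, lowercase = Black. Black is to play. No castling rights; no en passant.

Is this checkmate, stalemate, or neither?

neither

Black to move; black king on h6.
In check: no.
Legal moves for Black: Bf7, Bd7, Bg6, Bxc6, Bh5, Kh7, Kg7, Kg6, Kh5, b1=Q, b1=R, b1=B, b1=N.
Black has 13 legal moves and is not in check → neither.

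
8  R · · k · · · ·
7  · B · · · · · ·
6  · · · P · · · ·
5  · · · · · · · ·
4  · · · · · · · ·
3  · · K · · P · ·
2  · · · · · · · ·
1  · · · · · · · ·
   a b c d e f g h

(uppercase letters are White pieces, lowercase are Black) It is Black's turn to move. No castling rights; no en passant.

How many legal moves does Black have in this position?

1

Black to move; king on d8.
In check: yes, from the white rook on a8.
Legal moves: Kd7.
Count: 1.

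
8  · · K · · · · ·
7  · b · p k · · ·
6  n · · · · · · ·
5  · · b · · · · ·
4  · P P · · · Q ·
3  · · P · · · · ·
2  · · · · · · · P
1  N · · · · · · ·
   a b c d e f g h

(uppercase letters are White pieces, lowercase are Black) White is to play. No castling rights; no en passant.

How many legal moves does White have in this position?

White to move; king on c8.
In check: yes, from the black bishop on b7.
Legal moves: Kxb7.
Count: 1.

1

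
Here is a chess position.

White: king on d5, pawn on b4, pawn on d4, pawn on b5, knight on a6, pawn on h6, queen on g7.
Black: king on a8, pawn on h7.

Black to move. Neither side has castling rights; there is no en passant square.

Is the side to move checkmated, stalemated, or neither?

stalemate

Black to move; black king on a8.
In check: no.
King squares — a7: attacked by Qg7; b7: attacked by Qg7; b8: attacked by Na6.
Legal moves for Black: none.
Not in check and no legal moves → stalemate.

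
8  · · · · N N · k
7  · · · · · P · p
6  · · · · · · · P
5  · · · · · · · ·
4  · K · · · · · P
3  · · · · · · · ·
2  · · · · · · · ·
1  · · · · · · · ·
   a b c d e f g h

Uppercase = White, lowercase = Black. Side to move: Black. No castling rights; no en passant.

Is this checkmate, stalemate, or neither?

Black to move; black king on h8.
In check: no.
King squares — g7: attacked by Ph6; h7: own pawn; g8: attacked by Pf7.
Legal moves for Black: none.
Not in check and no legal moves → stalemate.

stalemate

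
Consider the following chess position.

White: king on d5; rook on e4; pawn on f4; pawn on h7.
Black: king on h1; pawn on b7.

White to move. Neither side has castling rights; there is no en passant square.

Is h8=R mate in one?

no

After h8=R: black king on h1; in check: yes, from the white rook on h8.
Black has 2 legal replies: Kg2, Kg1.
In check but a legal move exists → not checkmate.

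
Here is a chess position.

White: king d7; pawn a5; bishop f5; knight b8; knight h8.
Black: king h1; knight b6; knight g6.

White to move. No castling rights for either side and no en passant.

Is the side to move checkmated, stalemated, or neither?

White to move; white king on d7.
In check: yes, from the black knight on b6.
Legal moves for White: Ke8, Kd8, Kc7, Ke6, Kd6, Kc6, axb6.
White is in check but has 7 legal moves → neither.

neither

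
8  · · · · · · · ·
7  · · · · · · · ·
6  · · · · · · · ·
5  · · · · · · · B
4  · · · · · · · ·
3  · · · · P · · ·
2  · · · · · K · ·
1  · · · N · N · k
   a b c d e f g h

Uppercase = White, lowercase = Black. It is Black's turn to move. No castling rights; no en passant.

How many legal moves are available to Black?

Black to move; king on h1.
In check: no.
Legal moves: none.
Count: 0.

0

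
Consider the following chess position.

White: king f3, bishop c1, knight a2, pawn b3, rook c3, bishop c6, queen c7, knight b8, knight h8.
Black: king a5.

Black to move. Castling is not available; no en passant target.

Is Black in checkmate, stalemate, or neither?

checkmate

Black to move; black king on a5.
In check: yes, from the white queen on c7.
King squares — a4: attacked by Pb3; b4: attacked by Na2; b5: attacked by Bc6; a6: attacked by Nb8; b6: attacked by Qc7.
Legal moves for Black: none.
In check with no legal moves → checkmate.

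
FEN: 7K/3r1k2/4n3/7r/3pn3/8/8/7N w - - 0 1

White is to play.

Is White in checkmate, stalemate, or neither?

White to move; white king on h8.
In check: yes, from the black rook on h5.
King squares — g7: attacked by Ne6; h7: attacked by Rh5; g8: attacked by Kf7.
Legal moves for White: none.
In check with no legal moves → checkmate.

checkmate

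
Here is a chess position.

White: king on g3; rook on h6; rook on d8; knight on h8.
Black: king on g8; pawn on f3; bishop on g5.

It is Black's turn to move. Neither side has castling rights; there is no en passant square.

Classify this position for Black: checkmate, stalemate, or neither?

Black to move; black king on g8.
In check: yes, from the white rook on d8.
King squares — f7: attacked by Nh8; g7: available; h7: attacked by Rh6; f8: attacked by Rd8; h8: attacked by Rh6.
Legal moves for Black: Kg7, Bxd8.
Black is in check but has 2 legal moves → neither.

neither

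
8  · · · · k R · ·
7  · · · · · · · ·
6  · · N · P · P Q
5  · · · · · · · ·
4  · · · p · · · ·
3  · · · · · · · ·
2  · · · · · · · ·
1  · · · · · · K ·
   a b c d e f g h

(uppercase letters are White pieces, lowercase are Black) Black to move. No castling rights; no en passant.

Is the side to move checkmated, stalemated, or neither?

Black to move; black king on e8.
In check: yes, from the white rook on f8.
King squares — d7: attacked by Pe6; e7: attacked by Nc6; f7: attacked by Pe6; d8: attacked by Nc6; f8: attacked by Qh6.
Legal moves for Black: none.
In check with no legal moves → checkmate.

checkmate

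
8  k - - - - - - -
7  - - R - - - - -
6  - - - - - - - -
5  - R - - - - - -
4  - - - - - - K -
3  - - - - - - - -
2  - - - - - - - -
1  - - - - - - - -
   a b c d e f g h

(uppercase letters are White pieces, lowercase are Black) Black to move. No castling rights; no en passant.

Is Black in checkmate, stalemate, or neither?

stalemate

Black to move; black king on a8.
In check: no.
King squares — a7: attacked by Rc7; b7: attacked by Rb5; b8: attacked by Rb5.
Legal moves for Black: none.
Not in check and no legal moves → stalemate.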